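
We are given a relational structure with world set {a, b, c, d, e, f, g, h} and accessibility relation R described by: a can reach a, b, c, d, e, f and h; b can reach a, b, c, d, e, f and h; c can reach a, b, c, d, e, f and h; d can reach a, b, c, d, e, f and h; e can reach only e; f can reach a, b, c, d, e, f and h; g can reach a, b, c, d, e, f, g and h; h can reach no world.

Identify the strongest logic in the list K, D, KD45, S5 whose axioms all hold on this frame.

Serial (axiom D): no — h has no R-successor.
Euclidean (axiom 5): no — a R e and a R b, but not e R b.
Transitive (axiom 4): yes — every two-step R-path is closed by a direct edge.
Reflexive (axiom T): no — h is not related to itself.
So F validates K; D would additionally require R to be serial. The strongest is K.

K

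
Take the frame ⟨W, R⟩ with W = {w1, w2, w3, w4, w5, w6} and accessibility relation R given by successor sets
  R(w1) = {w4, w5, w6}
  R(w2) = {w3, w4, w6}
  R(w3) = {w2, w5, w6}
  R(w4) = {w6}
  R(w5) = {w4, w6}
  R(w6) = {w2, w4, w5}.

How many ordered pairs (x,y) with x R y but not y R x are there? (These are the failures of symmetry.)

Enumerating: (w1,w4), (w1,w5), (w1,w6), (w2,w4), (w3,w5), (w3,w6), (w5,w4).

7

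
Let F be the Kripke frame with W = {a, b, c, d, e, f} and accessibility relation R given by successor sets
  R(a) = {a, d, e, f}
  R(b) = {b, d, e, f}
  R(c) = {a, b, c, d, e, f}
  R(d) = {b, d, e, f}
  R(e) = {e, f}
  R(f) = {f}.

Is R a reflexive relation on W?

Reflexive: yes — every world is R-related to itself.

Yes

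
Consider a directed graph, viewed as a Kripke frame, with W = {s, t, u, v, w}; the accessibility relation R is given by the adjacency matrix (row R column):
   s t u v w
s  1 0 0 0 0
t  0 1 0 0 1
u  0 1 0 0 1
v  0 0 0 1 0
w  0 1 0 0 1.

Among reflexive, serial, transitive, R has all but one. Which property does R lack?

reflexive

Reflexive: no — u is not related to itself.
Serial: yes — every world has a successor (e.g. s R s).
Transitive: yes — every two-step R-path is closed by a direct edge.
Only reflexive fails.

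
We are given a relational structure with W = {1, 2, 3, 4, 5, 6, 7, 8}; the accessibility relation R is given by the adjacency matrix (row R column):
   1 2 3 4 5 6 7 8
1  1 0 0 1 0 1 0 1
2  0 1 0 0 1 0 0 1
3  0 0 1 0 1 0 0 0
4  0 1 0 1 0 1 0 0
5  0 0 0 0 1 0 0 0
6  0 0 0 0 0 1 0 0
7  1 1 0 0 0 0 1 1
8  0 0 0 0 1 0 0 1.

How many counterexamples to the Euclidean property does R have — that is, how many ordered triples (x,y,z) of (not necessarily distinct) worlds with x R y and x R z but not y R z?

Enumerating: (1,4,1), (1,4,8), (1,6,1), (1,6,4), (1,6,8), (1,8,1), (1,8,4), (1,8,6), (2,5,2), (2,5,8), (2,8,2), (3,5,3), … and 12 more.
Total: 24.

24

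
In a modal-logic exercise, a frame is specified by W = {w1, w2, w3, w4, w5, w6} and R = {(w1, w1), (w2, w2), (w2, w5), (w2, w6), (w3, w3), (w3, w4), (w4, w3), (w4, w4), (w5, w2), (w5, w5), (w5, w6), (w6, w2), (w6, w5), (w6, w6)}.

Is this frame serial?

Yes

Serial: yes — every world has a successor (e.g. w1 R w1).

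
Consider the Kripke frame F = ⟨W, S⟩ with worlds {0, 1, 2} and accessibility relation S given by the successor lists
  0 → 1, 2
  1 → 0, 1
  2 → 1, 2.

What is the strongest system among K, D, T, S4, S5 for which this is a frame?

D

Serial (axiom D): yes — every world has a successor (e.g. 0 S 1).
Reflexive (axiom T): no — 0 is not related to itself.
Transitive (axiom 4): no — 1 S 0 and 0 S 2, but not 1 S 2.
Euclidean (axiom 5): no — 0 S 1 and 0 S 2, but not 1 S 2.
So F validates K, D; T would additionally require S to be reflexive. The strongest is D.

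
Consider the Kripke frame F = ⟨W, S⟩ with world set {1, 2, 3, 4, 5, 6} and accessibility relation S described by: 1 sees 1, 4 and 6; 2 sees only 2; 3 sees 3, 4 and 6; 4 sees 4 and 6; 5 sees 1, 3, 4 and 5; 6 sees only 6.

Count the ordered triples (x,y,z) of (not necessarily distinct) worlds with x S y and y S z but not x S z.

3

Enumerating: (5,1,6), (5,3,6), (5,4,6).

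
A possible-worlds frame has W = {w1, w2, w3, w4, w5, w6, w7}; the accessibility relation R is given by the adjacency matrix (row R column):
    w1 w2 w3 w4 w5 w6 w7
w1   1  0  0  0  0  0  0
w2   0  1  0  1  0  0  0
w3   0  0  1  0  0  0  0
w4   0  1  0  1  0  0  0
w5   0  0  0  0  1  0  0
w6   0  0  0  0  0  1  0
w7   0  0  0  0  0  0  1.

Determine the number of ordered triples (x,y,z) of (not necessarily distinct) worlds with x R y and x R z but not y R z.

0

R is Euclidean; there are no such tuples.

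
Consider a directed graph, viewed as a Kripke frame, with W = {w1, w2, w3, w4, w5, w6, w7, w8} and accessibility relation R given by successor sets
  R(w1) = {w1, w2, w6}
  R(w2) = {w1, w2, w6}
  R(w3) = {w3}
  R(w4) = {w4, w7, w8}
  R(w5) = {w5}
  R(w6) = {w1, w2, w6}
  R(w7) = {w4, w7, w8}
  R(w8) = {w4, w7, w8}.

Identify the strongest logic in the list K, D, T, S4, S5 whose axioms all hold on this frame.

S5

Serial (axiom D): yes — every world has a successor (e.g. w1 R w1).
Reflexive (axiom T): yes — every world is R-related to itself.
Transitive (axiom 4): yes — every two-step R-path is closed by a direct edge.
Euclidean (axiom 5): yes — any two successors of a common world are R-related.
So F validates K, D, T, S4, S5. The strongest is S5.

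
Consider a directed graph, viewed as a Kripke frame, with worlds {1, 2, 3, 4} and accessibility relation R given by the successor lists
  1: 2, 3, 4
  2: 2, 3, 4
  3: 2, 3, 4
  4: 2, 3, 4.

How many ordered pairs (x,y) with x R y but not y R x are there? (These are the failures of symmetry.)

3

Enumerating: (1,2), (1,3), (1,4).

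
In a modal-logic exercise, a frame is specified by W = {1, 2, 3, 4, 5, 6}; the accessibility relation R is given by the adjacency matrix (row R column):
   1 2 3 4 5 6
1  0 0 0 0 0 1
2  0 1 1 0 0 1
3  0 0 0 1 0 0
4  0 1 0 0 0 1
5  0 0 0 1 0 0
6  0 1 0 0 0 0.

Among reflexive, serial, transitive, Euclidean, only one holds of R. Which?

serial

Reflexive: no — 1 is not related to itself.
Serial: yes — every world has a successor (e.g. 1 R 6).
Transitive: no — 1 R 6 and 6 R 2, but not 1 R 2.
Euclidean: no — 2 R 3 and 2 R 6, but not 3 R 6.
Only serial holds.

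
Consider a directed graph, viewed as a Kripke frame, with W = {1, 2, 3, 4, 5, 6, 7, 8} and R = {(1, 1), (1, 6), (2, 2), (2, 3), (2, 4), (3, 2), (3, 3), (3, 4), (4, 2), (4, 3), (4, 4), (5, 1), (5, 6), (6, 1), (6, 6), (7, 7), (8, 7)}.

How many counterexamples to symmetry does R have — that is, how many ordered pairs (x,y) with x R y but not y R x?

Enumerating: (5,1), (5,6), (8,7).

3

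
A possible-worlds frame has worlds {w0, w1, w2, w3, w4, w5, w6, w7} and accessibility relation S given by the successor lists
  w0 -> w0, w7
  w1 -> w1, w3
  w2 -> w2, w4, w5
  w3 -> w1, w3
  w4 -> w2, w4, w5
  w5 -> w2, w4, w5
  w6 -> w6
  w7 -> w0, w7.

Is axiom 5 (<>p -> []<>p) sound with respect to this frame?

Yes

The schema 5 characterises exactly the Euclidean frames.
Euclidean: yes — any two successors of a common world are S-related.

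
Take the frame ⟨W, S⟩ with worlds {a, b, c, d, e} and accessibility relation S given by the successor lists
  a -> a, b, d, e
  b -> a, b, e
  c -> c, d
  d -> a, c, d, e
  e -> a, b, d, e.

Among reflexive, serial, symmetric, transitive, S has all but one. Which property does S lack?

transitive

Reflexive: yes — every world is S-related to itself.
Serial: yes — every world has a successor (e.g. a S a).
Symmetric: yes — every pair in S has its reverse in S.
Transitive: no — a S d and d S c, but not a S c.
Only transitive fails.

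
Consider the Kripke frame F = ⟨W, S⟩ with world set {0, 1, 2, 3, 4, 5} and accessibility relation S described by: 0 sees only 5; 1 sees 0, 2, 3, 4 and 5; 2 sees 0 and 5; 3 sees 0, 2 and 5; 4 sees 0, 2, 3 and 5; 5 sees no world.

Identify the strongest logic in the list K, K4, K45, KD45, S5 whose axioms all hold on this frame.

Transitive (axiom 4): yes — every two-step S-path is closed by a direct edge.
Euclidean (axiom 5): no — 1 S 0 and 1 S 2, but not 0 S 2.
Serial (axiom D): no — 5 has no S-successor.
Reflexive (axiom T): no — 0 is not related to itself.
So F validates K, K4; K45 would additionally require S to be Euclidean. The strongest is K4.

K4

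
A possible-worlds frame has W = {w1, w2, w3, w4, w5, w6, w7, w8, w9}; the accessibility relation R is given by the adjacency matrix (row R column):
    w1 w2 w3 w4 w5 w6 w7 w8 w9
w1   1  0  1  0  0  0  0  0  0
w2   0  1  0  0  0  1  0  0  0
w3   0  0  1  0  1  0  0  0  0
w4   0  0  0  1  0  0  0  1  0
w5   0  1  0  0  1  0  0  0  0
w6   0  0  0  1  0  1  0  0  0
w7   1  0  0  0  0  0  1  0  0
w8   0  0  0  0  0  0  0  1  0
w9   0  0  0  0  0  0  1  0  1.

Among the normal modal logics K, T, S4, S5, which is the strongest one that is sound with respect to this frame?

Reflexive (axiom T): yes — every world is R-related to itself.
Transitive (axiom 4): no — w1 R w3 and w3 R w5, but not w1 R w5.
Euclidean (axiom 5): no — w1 R w3 and w1 R w1, but not w3 R w1.
So F validates K, T; S4 would additionally require R to be transitive. The strongest is T.

T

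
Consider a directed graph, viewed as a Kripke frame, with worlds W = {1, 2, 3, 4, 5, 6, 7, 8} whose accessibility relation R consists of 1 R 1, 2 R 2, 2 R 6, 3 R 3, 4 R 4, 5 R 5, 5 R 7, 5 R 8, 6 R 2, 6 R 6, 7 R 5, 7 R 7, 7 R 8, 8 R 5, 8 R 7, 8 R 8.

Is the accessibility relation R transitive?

Transitive: yes — every two-step R-path is closed by a direct edge.

Yes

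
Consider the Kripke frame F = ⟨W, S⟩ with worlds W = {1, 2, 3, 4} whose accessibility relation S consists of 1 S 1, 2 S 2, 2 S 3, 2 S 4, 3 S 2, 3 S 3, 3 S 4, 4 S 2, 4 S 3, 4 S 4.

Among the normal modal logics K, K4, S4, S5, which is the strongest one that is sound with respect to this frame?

Transitive (axiom 4): yes — every two-step S-path is closed by a direct edge.
Reflexive (axiom T): yes — every world is S-related to itself.
Euclidean (axiom 5): yes — any two successors of a common world are S-related.
So F validates K, K4, S4, S5. The strongest is S5.

S5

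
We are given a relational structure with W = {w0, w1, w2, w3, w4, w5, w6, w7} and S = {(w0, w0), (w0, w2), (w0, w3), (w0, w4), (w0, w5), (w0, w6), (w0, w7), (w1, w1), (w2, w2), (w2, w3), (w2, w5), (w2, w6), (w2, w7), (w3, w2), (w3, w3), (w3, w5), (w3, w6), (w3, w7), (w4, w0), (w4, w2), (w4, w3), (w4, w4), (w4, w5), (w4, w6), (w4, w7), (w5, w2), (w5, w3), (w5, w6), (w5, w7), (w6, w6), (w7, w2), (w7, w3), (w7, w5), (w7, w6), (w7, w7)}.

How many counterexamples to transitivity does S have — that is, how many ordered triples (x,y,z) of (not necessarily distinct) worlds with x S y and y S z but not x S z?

Enumerating: (w5,w2,w5), (w5,w3,w5), (w5,w7,w5).

3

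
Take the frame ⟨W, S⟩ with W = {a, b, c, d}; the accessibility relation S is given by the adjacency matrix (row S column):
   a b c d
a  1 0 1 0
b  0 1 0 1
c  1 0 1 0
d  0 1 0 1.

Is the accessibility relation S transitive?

Transitive: yes — every two-step S-path is closed by a direct edge.

Yes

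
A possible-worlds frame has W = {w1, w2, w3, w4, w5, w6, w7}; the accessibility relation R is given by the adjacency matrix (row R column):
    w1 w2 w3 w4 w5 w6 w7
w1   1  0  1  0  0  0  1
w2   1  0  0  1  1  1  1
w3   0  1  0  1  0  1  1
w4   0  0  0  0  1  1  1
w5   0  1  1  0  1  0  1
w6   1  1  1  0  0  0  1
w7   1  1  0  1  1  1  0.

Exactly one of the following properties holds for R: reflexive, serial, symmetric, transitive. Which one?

serial

Reflexive: no — w2 is not related to itself.
Serial: yes — every world has a successor (e.g. w1 R w1).
Symmetric: no — w1 R w3 but not w3 R w1.
Transitive: no — w1 R w3 and w3 R w2, but not w1 R w2.
Only serial holds.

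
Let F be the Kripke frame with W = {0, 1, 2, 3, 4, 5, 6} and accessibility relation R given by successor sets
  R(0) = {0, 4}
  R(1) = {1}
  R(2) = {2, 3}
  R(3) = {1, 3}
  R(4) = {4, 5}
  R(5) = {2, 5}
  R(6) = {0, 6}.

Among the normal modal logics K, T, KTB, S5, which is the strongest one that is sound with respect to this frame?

T

Reflexive (axiom T): yes — every world is R-related to itself.
Symmetric (axiom B): no — 0 R 4 but not 4 R 0.
Euclidean (axiom 5): no — 0 R 4 and 0 R 0, but not 4 R 0.
So F validates K, T; KTB would additionally require R to be symmetric. The strongest is T.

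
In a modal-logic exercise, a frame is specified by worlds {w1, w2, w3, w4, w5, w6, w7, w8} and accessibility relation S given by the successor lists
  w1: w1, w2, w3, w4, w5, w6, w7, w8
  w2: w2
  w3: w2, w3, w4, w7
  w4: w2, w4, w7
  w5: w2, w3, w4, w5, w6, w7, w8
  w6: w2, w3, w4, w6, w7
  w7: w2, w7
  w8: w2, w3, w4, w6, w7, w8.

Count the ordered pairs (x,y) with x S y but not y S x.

28

Enumerating: (w1,w2), (w1,w3), (w1,w4), (w1,w5), (w1,w6), (w1,w7), (w1,w8), (w3,w2), (w3,w4), (w3,w7), (w4,w2), (w4,w7), … and 16 more.
Total: 28.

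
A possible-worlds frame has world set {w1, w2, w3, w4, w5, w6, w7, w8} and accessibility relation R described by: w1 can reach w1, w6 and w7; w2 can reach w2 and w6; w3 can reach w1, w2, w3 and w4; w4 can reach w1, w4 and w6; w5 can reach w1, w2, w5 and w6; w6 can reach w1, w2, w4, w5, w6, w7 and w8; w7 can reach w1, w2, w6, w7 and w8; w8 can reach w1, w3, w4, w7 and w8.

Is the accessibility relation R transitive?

Transitive: no — w1 R w6 and w6 R w2, but not w1 R w2.

No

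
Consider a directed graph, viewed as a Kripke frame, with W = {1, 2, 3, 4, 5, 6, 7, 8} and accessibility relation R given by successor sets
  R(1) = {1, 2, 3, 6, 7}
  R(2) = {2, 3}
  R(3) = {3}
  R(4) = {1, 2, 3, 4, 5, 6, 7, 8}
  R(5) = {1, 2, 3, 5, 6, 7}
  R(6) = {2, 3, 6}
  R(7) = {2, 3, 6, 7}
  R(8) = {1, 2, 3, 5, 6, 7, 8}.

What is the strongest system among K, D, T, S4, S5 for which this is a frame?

S4

Serial (axiom D): yes — every world has a successor (e.g. 1 R 1).
Reflexive (axiom T): yes — every world is R-related to itself.
Transitive (axiom 4): yes — every two-step R-path is closed by a direct edge.
Euclidean (axiom 5): no — 1 R 2 and 1 R 6, but not 2 R 6.
So F validates K, D, T, S4; S5 would additionally require R to be Euclidean. The strongest is S4.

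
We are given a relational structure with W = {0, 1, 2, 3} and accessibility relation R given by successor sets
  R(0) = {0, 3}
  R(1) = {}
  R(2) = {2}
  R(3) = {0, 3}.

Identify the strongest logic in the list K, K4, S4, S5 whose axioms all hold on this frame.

K4

Transitive (axiom 4): yes — every two-step R-path is closed by a direct edge.
Reflexive (axiom T): no — 1 is not related to itself.
Euclidean (axiom 5): yes — any two successors of a common world are R-related.
So F validates K, K4; S4 would additionally require R to be reflexive. The strongest is K4.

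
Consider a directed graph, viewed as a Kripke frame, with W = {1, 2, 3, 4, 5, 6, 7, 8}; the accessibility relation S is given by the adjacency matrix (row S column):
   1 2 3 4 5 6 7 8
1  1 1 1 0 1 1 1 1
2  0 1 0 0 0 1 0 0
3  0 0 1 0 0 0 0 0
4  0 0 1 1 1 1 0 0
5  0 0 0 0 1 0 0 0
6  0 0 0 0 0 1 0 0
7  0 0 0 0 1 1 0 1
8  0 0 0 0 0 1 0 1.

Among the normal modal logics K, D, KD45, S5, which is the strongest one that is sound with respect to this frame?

D

Serial (axiom D): yes — every world has a successor (e.g. 1 S 1).
Euclidean (axiom 5): no — 1 S 2 and 1 S 3, but not 2 S 3.
Transitive (axiom 4): yes — every two-step S-path is closed by a direct edge.
Reflexive (axiom T): no — 7 is not related to itself.
So F validates K, D; KD45 would additionally require S to be Euclidean. The strongest is D.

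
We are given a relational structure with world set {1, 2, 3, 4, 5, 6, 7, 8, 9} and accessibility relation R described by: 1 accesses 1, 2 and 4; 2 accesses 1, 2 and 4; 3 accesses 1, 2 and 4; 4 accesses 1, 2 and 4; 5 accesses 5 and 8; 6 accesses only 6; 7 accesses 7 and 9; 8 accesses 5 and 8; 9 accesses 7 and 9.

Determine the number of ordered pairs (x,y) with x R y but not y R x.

3

Enumerating: (3,1), (3,2), (3,4).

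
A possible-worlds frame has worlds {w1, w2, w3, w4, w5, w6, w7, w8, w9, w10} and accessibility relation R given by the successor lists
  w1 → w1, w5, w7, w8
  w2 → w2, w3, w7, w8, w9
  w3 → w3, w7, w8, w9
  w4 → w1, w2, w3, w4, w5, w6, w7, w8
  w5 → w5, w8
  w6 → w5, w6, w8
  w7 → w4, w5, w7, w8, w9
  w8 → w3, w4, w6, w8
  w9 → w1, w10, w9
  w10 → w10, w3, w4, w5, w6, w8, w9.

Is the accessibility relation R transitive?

Transitive: no — w1 R w7 and w7 R w4, but not w1 R w4.

No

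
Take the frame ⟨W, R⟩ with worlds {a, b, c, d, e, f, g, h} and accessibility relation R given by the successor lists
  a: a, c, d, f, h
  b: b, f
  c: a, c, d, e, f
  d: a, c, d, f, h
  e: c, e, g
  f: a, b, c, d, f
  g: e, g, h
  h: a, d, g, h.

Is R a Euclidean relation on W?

No

Euclidean: no — a R c and a R h, but not c R h.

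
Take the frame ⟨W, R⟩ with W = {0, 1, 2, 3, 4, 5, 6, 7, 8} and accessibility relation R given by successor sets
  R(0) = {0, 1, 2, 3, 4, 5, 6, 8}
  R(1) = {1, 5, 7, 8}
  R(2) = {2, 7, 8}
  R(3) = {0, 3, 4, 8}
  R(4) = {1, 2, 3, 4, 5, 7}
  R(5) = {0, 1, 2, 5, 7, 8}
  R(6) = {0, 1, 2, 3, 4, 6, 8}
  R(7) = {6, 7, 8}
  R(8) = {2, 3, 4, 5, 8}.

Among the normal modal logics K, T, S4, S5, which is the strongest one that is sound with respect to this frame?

Reflexive (axiom T): yes — every world is R-related to itself.
Transitive (axiom 4): no — 0 R 1 and 1 R 7, but not 0 R 7.
Euclidean (axiom 5): no — 0 R 1 and 0 R 2, but not 1 R 2.
So F validates K, T; S4 would additionally require R to be transitive. The strongest is T.

T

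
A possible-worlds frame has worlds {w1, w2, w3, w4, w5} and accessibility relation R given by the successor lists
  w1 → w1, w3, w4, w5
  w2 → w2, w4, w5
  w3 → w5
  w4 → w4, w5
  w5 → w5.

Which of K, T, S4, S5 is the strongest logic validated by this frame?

Reflexive (axiom T): no — w3 is not related to itself.
Transitive (axiom 4): yes — every two-step R-path is closed by a direct edge.
Euclidean (axiom 5): no — w1 R w3 and w1 R w4, but not w3 R w4.
So F validates K; T would additionally require R to be reflexive. The strongest is K.

K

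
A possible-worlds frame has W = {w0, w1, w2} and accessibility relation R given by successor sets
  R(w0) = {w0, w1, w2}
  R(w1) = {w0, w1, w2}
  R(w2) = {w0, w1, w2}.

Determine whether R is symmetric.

Symmetric: yes — every pair in R has its reverse in R.

Yes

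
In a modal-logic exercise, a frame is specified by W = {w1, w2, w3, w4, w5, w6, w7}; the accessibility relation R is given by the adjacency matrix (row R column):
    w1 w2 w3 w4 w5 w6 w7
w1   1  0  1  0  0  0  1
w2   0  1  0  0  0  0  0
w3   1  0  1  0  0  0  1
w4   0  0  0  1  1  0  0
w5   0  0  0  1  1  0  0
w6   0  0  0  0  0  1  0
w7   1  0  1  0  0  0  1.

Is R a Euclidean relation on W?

Euclidean: yes — any two successors of a common world are R-related.

Yes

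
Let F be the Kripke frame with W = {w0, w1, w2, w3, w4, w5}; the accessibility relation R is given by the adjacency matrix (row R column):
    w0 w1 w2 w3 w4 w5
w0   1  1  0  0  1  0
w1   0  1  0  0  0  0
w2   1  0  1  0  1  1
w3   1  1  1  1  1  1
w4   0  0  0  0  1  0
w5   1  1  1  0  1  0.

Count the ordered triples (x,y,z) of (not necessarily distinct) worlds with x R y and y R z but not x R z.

3

Enumerating: (w2,w0,w1), (w2,w5,w1), (w5,w2,w5).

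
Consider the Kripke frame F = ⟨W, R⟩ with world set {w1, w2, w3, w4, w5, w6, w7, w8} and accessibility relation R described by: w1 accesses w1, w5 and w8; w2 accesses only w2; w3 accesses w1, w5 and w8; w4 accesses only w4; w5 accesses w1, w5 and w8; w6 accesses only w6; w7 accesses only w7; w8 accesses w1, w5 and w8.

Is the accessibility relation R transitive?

Yes

Transitive: yes — every two-step R-path is closed by a direct edge.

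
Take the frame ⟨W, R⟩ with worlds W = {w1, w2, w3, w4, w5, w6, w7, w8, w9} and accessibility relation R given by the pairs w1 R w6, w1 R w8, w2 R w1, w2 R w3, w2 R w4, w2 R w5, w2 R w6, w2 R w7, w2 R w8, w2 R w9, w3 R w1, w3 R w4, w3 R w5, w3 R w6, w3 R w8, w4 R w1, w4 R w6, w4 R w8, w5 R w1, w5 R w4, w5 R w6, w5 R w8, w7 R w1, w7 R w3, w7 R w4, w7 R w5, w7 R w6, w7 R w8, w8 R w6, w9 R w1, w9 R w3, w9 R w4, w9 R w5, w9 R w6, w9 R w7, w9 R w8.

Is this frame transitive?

Transitive: yes — every two-step R-path is closed by a direct edge.

Yes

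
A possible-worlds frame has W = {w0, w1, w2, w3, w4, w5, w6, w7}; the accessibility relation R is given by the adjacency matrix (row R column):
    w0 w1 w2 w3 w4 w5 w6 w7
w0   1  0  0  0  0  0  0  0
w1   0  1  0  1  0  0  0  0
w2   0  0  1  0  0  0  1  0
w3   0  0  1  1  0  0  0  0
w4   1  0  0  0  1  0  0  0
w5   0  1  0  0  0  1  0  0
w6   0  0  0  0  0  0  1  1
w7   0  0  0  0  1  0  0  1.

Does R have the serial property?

Yes

Serial: yes — every world has a successor (e.g. w0 R w0).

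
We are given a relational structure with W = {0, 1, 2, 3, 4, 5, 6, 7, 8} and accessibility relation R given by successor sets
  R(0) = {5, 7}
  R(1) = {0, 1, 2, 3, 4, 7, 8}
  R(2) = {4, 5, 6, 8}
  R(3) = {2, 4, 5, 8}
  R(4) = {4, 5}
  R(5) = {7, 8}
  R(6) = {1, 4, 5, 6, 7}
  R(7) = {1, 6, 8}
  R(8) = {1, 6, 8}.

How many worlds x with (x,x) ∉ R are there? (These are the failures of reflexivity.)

5

Enumerating: 0, 2, 3, 5, 7.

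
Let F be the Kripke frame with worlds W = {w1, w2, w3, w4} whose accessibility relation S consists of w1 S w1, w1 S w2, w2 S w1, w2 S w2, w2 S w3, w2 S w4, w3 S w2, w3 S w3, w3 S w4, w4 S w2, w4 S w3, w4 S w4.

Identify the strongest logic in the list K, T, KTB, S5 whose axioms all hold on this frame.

Reflexive (axiom T): yes — every world is S-related to itself.
Symmetric (axiom B): yes — every pair in S has its reverse in S.
Euclidean (axiom 5): no — w2 S w1 and w2 S w3, but not w1 S w3.
So F validates K, T, KTB; S5 would additionally require S to be Euclidean. The strongest is KTB.

KTB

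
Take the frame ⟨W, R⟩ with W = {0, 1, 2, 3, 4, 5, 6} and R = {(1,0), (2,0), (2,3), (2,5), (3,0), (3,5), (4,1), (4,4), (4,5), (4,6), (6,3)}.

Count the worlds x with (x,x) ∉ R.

6

Enumerating: 0, 1, 2, 3, 5, 6.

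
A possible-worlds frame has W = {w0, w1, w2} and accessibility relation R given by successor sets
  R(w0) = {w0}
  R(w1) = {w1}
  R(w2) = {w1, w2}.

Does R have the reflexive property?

Reflexive: yes — every world is R-related to itself.

Yes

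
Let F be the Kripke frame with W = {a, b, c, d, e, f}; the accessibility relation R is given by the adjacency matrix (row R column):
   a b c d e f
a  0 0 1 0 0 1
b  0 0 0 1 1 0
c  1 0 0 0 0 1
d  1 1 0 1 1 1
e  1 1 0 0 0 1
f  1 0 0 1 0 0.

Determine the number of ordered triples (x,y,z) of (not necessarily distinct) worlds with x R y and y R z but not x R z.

Enumerating: (a,c,a), (a,f,a), (a,f,d), (b,d,a), (b,d,b), (b,d,f), (b,e,a), (b,e,b), (b,e,f), (c,a,c), (c,f,d), (d,a,c), … and 9 more.
Total: 21.

21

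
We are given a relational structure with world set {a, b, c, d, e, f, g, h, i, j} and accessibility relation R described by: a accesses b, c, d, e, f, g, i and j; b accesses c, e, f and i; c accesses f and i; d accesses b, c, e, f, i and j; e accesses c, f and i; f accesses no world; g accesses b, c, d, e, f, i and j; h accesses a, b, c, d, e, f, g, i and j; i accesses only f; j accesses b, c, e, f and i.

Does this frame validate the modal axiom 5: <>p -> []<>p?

By correspondence theory, 5 is valid on a frame iff R is Euclidean.
Euclidean: no — a R b and a R d, but not b R d.

No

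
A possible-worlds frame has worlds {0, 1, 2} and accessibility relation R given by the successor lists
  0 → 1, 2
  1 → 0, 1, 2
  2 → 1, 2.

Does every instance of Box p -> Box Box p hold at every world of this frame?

Axiom 4 corresponds to the accessibility relation being transitive.
Transitive: no — 2 R 1 and 1 R 0, but not 2 R 0.

No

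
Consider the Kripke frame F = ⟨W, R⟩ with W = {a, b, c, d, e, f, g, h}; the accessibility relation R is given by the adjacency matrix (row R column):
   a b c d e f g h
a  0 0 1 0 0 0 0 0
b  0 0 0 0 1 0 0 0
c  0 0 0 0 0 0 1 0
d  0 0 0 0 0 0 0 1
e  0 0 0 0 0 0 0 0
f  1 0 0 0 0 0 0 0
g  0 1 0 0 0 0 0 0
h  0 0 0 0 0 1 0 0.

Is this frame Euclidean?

Euclidean: no — a R c and a R c, but not c R c.

No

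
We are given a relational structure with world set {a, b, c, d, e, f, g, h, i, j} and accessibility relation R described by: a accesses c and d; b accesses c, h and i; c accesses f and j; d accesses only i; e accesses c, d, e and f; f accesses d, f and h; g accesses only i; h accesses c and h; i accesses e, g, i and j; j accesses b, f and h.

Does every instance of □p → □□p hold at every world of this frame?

By correspondence theory, 4 is valid on a frame iff R is transitive.
Transitive: no — a R c and c R f, but not a R f.

No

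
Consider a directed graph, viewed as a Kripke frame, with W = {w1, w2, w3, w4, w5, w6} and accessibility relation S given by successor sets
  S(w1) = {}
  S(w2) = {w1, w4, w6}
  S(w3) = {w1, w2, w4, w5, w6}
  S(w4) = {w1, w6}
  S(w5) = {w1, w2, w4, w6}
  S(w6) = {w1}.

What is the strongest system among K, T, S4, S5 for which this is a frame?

Reflexive (axiom T): no — w1 is not related to itself.
Transitive (axiom 4): yes — every two-step S-path is closed by a direct edge.
Euclidean (axiom 5): no — w2 S w1 and w2 S w4, but not w1 S w4.
So F validates K; T would additionally require S to be reflexive. The strongest is K.

K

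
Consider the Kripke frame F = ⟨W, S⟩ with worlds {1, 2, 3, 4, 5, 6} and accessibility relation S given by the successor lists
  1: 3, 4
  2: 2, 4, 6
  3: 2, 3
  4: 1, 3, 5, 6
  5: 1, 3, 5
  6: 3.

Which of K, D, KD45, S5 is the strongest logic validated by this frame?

Serial (axiom D): yes — every world has a successor (e.g. 1 S 3).
Euclidean (axiom 5): no — 1 S 3 and 1 S 4, but not 3 S 4.
Transitive (axiom 4): no — 1 S 3 and 3 S 2, but not 1 S 2.
Reflexive (axiom T): no — 1 is not related to itself.
So F validates K, D; KD45 would additionally require S to be Euclidean and transitive. The strongest is D.

D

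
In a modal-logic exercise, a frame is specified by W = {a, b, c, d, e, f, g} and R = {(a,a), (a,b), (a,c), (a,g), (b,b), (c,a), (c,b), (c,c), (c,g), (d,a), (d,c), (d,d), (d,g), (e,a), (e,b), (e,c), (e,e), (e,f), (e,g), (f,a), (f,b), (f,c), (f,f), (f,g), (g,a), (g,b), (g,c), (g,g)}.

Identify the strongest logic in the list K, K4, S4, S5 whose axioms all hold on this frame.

Transitive (axiom 4): no — d R a and a R b, but not d R b.
Reflexive (axiom T): yes — every world is R-related to itself.
Euclidean (axiom 5): no — a R b and a R c, but not b R c.
So F validates K; K4 would additionally require R to be transitive. The strongest is K.

K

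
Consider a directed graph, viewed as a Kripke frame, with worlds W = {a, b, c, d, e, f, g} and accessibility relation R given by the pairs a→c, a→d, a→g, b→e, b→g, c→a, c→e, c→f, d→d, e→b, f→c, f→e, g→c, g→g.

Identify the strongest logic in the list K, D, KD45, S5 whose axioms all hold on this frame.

D

Serial (axiom D): yes — every world has a successor (e.g. a R c).
Euclidean (axiom 5): no — a R c and a R d, but not c R d.
Transitive (axiom 4): no — a R c and c R e, but not a R e.
Reflexive (axiom T): no — a is not related to itself.
So F validates K, D; KD45 would additionally require R to be Euclidean and transitive. The strongest is D.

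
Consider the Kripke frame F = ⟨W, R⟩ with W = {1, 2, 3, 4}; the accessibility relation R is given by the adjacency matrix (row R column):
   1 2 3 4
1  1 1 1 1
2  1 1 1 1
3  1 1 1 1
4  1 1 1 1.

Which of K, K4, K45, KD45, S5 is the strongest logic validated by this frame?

Transitive (axiom 4): yes — every two-step R-path is closed by a direct edge.
Euclidean (axiom 5): yes — any two successors of a common world are R-related.
Serial (axiom D): yes — every world has a successor (e.g. 1 R 1).
Reflexive (axiom T): yes — every world is R-related to itself.
So F validates K, K4, K45, KD45, S5. The strongest is S5.

S5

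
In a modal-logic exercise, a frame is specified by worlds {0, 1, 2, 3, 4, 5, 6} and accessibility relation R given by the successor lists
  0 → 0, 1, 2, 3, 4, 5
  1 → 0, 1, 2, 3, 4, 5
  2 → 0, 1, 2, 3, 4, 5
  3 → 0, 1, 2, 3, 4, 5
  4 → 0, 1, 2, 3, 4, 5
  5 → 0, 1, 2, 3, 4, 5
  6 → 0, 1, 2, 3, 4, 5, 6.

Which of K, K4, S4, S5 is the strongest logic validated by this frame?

Transitive (axiom 4): yes — every two-step R-path is closed by a direct edge.
Reflexive (axiom T): yes — every world is R-related to itself.
Euclidean (axiom 5): no — 6 R 0 and 6 R 6, but not 0 R 6.
So F validates K, K4, S4; S5 would additionally require R to be Euclidean. The strongest is S4.

S4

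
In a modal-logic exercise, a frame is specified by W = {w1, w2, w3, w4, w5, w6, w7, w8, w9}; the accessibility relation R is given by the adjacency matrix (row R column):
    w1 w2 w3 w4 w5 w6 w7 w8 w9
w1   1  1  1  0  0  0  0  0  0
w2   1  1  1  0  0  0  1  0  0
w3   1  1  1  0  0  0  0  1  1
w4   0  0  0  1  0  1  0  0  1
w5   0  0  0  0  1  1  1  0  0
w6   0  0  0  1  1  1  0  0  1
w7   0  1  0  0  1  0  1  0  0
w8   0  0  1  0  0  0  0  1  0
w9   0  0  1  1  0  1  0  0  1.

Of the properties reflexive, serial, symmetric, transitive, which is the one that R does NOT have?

transitive

Reflexive: yes — every world is R-related to itself.
Serial: yes — every world has a successor (e.g. w1 R w1).
Symmetric: yes — every pair in R has its reverse in R.
Transitive: no — w1 R w2 and w2 R w7, but not w1 R w7.
Only transitive fails.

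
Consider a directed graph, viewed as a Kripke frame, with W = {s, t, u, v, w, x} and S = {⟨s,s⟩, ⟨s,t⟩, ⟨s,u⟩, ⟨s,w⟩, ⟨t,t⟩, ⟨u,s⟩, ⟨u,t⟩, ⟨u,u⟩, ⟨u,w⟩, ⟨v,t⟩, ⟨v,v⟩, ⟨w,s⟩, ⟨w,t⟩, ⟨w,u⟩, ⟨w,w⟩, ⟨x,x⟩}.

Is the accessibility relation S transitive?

Yes

Transitive: yes — every two-step S-path is closed by a direct edge.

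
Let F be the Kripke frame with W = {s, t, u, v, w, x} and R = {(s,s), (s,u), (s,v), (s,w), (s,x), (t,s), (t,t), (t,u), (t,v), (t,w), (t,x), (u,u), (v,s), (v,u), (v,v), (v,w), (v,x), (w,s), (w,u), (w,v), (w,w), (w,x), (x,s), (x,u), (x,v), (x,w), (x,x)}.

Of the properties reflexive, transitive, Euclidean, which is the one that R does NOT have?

Reflexive: yes — every world is R-related to itself.
Transitive: yes — every two-step R-path is closed by a direct edge.
Euclidean: no — s R u and s R v, but not u R v.
Only Euclidean fails.

Euclidean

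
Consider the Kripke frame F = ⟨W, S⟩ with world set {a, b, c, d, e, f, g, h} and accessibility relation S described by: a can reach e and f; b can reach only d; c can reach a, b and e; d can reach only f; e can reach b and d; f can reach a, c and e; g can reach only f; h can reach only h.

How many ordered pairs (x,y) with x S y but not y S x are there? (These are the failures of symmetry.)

Enumerating: (a,e), (b,d), (c,a), (c,b), (c,e), (d,f), (e,b), (e,d), (f,c), (f,e), (g,f).

11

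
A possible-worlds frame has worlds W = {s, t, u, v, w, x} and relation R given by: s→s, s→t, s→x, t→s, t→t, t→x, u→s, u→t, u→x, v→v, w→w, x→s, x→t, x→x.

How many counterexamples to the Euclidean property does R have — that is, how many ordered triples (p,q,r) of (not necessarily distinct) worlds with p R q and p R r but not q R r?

R is Euclidean; there are no such tuples.

0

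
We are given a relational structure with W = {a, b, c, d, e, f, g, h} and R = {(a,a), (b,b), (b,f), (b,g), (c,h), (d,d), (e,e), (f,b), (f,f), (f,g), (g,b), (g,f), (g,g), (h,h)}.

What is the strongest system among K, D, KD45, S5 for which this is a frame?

Serial (axiom D): yes — every world has a successor (e.g. a R a).
Euclidean (axiom 5): yes — any two successors of a common world are R-related.
Transitive (axiom 4): yes — every two-step R-path is closed by a direct edge.
Reflexive (axiom T): no — c is not related to itself.
So F validates K, D, KD45; S5 would additionally require R to be reflexive. The strongest is KD45.

KD45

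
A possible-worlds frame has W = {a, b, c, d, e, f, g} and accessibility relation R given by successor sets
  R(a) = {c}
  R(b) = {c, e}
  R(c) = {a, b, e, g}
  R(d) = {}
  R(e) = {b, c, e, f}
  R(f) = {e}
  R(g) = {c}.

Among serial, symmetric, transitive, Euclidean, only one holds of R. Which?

Serial: no — d has no R-successor.
Symmetric: yes — every pair in R has its reverse in R.
Transitive: no — a R c and c R b, but not a R b.
Euclidean: no — c R a and c R b, but not a R b.
Only symmetric holds.

symmetric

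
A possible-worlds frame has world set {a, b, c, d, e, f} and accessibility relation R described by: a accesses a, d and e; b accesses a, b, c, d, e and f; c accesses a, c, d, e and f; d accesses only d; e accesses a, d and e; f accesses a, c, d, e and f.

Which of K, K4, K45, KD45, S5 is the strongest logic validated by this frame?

K4

Transitive (axiom 4): yes — every two-step R-path is closed by a direct edge.
Euclidean (axiom 5): no — a R d and a R e, but not d R e.
Serial (axiom D): yes — every world has a successor (e.g. a R a).
Reflexive (axiom T): yes — every world is R-related to itself.
So F validates K, K4; K45 would additionally require R to be Euclidean. The strongest is K4.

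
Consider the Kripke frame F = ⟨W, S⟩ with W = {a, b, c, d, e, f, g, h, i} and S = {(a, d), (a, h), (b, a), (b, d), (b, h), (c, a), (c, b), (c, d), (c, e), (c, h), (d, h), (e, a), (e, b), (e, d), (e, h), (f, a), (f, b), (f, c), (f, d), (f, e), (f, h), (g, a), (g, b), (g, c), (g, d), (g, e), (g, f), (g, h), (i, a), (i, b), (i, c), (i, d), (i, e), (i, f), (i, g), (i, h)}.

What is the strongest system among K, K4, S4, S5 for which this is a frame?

Transitive (axiom 4): yes — every two-step S-path is closed by a direct edge.
Reflexive (axiom T): no — a is not related to itself.
Euclidean (axiom 5): no — a S h and a S d, but not h S d.
So F validates K, K4; S4 would additionally require S to be reflexive. The strongest is K4.

K4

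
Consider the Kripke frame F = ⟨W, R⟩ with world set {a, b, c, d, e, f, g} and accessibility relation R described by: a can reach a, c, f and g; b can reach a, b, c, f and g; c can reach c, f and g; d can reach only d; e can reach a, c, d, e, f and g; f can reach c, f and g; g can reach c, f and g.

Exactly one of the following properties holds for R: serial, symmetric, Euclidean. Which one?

Serial: yes — every world has a successor (e.g. a R a).
Symmetric: no — a R c but not c R a.
Euclidean: no — b R c and b R a, but not c R a.
Only serial holds.

serial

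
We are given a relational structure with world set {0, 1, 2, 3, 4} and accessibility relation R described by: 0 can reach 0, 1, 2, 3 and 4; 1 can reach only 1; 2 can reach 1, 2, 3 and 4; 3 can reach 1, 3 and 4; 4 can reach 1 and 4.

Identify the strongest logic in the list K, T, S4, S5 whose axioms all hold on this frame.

S4

Reflexive (axiom T): yes — every world is R-related to itself.
Transitive (axiom 4): yes — every two-step R-path is closed by a direct edge.
Euclidean (axiom 5): no — 0 R 1 and 0 R 2, but not 1 R 2.
So F validates K, T, S4; S5 would additionally require R to be Euclidean. The strongest is S4.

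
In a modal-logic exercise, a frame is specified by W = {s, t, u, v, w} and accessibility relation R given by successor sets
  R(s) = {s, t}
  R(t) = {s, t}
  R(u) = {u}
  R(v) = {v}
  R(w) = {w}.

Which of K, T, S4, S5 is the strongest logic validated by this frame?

Reflexive (axiom T): yes — every world is R-related to itself.
Transitive (axiom 4): yes — every two-step R-path is closed by a direct edge.
Euclidean (axiom 5): yes — any two successors of a common world are R-related.
So F validates K, T, S4, S5. The strongest is S5.

S5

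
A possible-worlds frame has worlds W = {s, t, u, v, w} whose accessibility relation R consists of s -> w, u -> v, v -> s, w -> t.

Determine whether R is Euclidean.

No

Euclidean: no — s R w and s R w, but not w R w.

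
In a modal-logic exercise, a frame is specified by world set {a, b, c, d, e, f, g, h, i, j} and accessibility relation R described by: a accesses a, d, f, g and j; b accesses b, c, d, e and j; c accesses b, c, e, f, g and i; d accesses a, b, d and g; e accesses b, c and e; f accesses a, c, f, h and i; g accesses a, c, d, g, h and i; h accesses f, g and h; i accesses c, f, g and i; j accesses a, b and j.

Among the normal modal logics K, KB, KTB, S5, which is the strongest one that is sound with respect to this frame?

Symmetric (axiom B): yes — every pair in R has its reverse in R.
Reflexive (axiom T): yes — every world is R-related to itself.
Euclidean (axiom 5): no — a R d and a R f, but not d R f.
So F validates K, KB, KTB; S5 would additionally require R to be Euclidean. The strongest is KTB.

KTB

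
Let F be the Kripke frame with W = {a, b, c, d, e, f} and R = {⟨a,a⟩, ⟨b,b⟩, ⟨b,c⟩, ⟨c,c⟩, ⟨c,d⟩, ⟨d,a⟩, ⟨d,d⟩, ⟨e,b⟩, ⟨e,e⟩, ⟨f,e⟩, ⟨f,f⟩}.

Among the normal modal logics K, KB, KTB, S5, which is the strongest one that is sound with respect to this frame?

Symmetric (axiom B): no — b R c but not c R b.
Reflexive (axiom T): yes — every world is R-related to itself.
Euclidean (axiom 5): no — b R c and b R b, but not c R b.
So F validates K; KB would additionally require R to be symmetric. The strongest is K.

K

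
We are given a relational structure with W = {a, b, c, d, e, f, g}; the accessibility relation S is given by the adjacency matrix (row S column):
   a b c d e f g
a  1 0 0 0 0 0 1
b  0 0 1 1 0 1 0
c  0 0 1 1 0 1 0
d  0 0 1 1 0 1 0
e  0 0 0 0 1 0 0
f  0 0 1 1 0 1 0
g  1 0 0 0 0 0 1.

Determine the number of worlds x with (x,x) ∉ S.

1

Enumerating: b.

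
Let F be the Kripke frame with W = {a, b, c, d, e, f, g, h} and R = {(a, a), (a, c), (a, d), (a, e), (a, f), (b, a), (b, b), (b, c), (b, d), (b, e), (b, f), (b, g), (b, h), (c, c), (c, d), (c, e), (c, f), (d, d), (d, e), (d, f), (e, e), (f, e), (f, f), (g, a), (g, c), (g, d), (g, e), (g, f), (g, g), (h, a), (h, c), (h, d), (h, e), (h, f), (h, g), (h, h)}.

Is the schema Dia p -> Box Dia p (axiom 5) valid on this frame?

No

The schema 5 characterises exactly the Euclidean frames.
Euclidean: no — a R d and a R c, but not d R c.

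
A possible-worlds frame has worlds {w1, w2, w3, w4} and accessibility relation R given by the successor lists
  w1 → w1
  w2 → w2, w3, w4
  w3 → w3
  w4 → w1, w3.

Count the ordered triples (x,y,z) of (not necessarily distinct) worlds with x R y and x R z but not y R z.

Enumerating: (w2,w3,w2), (w2,w3,w4), (w2,w4,w2), (w2,w4,w4), (w4,w1,w3), (w4,w3,w1).

6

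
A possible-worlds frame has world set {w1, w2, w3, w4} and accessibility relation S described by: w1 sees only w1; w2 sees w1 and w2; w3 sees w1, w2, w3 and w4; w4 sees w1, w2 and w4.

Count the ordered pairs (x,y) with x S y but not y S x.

6

Enumerating: (w2,w1), (w3,w1), (w3,w2), (w3,w4), (w4,w1), (w4,w2).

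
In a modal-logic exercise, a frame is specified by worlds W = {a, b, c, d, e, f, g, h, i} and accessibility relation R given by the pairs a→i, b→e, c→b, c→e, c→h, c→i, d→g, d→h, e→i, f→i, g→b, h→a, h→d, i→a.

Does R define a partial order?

No

Reflexive: no — a is not related to itself.
Transitive: no — b R e and e R i, but not b R i.
Antisymmetric: no — a R i and i R a with a ≠ i.
So R is not a partial order.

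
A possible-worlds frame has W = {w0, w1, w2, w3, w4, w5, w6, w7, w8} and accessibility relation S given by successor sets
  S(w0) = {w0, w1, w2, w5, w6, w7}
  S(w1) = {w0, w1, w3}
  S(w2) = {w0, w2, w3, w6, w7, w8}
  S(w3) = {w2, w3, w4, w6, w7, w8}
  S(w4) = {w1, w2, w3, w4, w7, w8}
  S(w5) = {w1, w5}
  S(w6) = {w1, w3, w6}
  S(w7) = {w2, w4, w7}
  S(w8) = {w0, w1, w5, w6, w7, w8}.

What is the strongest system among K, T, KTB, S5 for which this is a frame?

T

Reflexive (axiom T): yes — every world is S-related to itself.
Symmetric (axiom B): no — w0 S w5 but not w5 S w0.
Euclidean (axiom 5): no — w0 S w1 and w0 S w2, but not w1 S w2.
So F validates K, T; KTB would additionally require S to be symmetric. The strongest is T.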